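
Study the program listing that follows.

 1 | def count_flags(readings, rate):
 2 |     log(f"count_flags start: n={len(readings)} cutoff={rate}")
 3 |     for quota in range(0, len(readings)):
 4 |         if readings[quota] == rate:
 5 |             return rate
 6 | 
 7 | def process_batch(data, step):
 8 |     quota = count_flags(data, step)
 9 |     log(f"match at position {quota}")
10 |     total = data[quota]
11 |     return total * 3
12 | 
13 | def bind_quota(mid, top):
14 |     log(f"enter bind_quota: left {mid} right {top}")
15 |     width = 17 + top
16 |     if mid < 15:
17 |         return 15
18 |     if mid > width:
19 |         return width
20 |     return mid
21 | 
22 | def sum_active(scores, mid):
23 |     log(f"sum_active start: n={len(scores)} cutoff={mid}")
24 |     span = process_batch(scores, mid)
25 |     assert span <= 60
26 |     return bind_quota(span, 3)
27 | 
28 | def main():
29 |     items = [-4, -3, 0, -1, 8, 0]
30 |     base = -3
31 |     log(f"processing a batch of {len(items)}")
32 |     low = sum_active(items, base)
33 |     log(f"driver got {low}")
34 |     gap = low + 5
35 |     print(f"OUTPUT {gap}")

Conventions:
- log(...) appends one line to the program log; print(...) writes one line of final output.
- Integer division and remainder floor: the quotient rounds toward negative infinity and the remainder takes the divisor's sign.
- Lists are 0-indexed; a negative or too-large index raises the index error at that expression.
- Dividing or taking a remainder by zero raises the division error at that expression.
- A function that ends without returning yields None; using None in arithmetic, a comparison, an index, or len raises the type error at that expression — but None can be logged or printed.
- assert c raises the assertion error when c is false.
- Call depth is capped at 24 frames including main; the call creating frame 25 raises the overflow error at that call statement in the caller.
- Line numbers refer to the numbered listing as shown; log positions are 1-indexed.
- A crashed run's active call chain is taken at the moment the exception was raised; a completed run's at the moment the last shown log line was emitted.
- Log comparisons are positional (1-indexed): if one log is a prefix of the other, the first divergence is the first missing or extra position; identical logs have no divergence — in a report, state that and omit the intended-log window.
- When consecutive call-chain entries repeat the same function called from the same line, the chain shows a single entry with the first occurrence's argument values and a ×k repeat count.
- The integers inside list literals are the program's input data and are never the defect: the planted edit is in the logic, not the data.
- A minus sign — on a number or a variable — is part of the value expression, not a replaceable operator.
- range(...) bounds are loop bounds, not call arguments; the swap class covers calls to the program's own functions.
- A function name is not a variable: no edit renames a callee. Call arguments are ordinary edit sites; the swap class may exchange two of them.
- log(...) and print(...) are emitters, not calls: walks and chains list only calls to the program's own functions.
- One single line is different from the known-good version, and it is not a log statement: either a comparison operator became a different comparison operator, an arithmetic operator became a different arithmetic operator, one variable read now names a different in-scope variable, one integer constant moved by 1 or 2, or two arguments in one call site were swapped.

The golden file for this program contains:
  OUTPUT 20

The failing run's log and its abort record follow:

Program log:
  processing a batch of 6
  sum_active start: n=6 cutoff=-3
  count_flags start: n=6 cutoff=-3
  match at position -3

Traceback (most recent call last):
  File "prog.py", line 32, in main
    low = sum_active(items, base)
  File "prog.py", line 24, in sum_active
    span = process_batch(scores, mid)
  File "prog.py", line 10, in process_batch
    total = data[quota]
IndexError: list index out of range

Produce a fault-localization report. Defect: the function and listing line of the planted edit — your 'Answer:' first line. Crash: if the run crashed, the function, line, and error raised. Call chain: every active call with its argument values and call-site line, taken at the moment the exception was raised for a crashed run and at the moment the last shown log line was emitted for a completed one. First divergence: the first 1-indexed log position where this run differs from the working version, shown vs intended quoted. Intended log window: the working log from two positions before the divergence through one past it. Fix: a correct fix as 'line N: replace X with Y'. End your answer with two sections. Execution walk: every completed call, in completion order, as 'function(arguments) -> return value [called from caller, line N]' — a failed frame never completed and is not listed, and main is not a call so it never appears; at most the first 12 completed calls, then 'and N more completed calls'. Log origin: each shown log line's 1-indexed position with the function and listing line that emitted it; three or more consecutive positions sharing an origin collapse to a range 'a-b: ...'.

Answer: the defect is in count_flags at line 5.
Core observation: At log position 4 the runs split — shown 'match at position -3', but the working version logs 'match at position 1'.
Crash: process_batch, line 10, IndexError.
Call chain: main -> sum_active([-4, -3, 0, -1, 8, 0], -3) (called at line 32) -> process_batch([-4, -3, 0, -1, 8, 0], -3) (called at line 24).
First divergence: at position 4 the run shows 'match at position -3' where the working version logs 'match at position 1'.
Intended log window:
  2: sum_active start: n=6 cutoff=-3
  3: count_flags start: n=6 cutoff=-3
  4: match at position 1
  5: enter bind_quota: left -9 right 3
Execution walk:
  count_flags([-4, -3, 0, -1, 8, 0], -3) -> -3  [called from process_batch, line 8]
Log origins:
  1: logged in main at line 31
  2: logged in sum_active at line 23
  3: logged in count_flags at line 2
  4: logged in process_batch at line 9
A correct fix: line 5: replace `rate` with `quota`.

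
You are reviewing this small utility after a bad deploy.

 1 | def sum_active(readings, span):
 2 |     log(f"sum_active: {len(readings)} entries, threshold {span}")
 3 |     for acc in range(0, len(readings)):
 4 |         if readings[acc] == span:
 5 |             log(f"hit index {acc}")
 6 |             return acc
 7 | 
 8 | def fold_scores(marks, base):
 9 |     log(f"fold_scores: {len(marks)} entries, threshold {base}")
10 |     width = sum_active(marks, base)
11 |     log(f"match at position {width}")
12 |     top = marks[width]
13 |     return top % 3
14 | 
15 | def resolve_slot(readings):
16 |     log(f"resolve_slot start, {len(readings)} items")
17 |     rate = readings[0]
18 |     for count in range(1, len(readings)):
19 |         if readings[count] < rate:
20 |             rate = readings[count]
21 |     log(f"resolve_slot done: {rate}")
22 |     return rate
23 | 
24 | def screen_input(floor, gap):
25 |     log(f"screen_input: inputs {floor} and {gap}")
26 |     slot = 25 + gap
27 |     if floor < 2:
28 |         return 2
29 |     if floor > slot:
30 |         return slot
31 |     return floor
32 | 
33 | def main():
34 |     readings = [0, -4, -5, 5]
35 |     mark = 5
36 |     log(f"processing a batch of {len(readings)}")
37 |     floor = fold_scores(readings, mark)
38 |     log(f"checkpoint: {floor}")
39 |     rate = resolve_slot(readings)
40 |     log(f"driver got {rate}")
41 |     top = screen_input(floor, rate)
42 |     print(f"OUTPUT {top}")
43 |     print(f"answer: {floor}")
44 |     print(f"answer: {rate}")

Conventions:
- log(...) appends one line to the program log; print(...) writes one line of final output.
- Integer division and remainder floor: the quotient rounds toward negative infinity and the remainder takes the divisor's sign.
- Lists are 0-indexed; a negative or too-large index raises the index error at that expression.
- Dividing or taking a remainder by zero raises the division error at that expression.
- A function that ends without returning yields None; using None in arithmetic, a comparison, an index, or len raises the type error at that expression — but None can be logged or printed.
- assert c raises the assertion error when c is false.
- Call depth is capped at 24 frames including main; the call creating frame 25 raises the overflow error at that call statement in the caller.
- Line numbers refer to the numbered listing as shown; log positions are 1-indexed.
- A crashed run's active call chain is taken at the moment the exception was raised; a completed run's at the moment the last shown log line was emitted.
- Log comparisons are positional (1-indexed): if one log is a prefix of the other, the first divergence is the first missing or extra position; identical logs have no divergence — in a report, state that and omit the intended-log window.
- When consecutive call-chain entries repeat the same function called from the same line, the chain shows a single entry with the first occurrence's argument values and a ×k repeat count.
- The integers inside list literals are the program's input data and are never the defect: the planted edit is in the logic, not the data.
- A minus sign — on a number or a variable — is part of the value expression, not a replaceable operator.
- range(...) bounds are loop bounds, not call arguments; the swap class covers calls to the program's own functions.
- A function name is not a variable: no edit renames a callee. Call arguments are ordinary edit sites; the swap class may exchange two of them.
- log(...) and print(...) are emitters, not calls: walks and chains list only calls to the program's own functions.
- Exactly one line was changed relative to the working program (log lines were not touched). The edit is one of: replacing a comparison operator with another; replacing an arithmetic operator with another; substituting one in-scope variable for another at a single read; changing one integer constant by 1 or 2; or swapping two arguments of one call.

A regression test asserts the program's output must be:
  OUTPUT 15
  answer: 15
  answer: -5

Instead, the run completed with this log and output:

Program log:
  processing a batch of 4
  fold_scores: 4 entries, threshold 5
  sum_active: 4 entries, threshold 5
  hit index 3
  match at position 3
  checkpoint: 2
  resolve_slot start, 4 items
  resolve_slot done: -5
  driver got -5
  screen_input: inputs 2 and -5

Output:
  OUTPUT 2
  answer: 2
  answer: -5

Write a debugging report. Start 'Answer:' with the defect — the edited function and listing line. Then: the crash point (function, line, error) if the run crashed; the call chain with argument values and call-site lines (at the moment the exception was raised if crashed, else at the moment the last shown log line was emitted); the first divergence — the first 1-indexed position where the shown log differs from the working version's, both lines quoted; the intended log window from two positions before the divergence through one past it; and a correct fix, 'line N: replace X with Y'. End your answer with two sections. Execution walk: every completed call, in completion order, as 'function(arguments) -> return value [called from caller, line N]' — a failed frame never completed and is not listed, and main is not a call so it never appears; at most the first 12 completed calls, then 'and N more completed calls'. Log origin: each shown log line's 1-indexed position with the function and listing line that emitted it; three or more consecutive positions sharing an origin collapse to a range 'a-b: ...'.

Answer: the defect is in fold_scores at line 13.
Key observation: The log first diverges at position 6: the faulty run prints 'checkpoint: 2' where the working version prints 'checkpoint: 15'.
Call chain: main -> screen_input(2, -5) (called at line 41).
First divergence: position 6 — shown 'checkpoint: 2', intended 'checkpoint: 15'.
Intended log window:
  4: hit index 3
  5: match at position 3
  6: checkpoint: 15
  7: resolve_slot start, 4 items
Execution walk:
  sum_active([0, -4, -5, 5], 5) -> 3  [called from fold_scores, line 10]
  fold_scores([0, -4, -5, 5], 5) -> 2  [called from main, line 37]
  resolve_slot([0, -4, -5, 5]) -> -5  [called from main, line 39]
  screen_input(2, -5) -> 2  [called from main, line 41]
Log line origins:
  1: logged in main at line 36
  2: logged in fold_scores at line 9
  3: logged in sum_active at line 2
  4: logged in sum_active at line 5
  5: logged in fold_scores at line 11
  6: logged in main at line 38
  7: logged in resolve_slot at line 16
  8: logged in resolve_slot at line 21
  9: logged in main at line 40
  10: logged in screen_input at line 25
A correct fix: line 13: replace `%` with `*`.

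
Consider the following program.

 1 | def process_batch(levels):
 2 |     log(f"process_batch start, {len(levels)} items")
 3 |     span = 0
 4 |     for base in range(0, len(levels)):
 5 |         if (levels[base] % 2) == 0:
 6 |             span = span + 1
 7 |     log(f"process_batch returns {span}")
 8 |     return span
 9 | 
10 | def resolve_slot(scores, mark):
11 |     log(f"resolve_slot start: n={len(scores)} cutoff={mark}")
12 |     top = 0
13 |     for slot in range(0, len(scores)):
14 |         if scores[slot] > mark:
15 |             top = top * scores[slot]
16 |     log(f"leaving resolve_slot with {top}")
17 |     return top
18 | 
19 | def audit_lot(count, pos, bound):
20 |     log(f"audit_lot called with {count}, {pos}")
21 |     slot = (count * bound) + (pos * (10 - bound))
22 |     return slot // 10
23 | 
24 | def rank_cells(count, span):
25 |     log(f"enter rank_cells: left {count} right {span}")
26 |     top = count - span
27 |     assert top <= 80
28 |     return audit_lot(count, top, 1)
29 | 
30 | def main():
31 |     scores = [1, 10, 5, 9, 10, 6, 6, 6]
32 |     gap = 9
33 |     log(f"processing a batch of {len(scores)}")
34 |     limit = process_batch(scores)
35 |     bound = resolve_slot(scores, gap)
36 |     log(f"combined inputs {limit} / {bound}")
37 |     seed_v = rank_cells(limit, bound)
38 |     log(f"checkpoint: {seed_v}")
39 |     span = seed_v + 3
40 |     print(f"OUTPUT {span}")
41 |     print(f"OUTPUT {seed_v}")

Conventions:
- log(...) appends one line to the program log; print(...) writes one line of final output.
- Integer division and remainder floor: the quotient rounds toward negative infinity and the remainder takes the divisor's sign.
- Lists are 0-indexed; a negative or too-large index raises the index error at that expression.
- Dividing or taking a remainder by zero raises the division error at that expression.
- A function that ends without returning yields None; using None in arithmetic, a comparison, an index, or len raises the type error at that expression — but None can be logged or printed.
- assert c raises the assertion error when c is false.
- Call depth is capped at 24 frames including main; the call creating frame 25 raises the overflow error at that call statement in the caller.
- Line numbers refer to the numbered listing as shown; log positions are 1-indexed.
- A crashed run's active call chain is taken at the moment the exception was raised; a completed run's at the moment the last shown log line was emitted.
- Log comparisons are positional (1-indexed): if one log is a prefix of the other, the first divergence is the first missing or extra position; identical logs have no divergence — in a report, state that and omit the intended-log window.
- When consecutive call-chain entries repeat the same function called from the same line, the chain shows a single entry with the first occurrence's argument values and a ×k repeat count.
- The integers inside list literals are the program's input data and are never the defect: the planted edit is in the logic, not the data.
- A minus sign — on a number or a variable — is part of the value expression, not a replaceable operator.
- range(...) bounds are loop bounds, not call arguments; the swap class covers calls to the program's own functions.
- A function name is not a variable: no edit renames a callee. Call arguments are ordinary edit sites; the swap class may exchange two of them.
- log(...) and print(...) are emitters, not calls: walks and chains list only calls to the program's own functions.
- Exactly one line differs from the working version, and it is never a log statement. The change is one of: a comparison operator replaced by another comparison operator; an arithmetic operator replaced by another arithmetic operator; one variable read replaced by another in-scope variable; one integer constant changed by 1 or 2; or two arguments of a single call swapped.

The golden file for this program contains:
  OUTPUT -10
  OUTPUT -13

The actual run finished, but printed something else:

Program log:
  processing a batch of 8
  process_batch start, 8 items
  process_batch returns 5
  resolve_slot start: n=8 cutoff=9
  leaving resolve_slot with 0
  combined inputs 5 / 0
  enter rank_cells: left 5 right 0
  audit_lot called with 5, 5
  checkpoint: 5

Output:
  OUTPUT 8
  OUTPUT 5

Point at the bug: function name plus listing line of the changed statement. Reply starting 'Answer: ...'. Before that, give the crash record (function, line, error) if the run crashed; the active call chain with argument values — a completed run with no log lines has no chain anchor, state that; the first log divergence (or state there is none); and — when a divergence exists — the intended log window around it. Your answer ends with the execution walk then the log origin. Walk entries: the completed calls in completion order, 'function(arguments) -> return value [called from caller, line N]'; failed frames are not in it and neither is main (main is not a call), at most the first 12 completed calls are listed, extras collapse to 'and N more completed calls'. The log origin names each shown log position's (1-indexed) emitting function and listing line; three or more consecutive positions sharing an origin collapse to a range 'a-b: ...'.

Answer: the defect is in resolve_slot at line 15.
The tell: The log first diverges at position 5: the faulty run prints 'leaving resolve_slot with 0' where the working version prints 'leaving resolve_slot with 20'.
Call chain: main.
First divergence: position 5 — shown 'leaving resolve_slot with 0', intended 'leaving resolve_slot with 20'.
Intended log window:
  3: process_batch returns 5
  4: resolve_slot start: n=8 cutoff=9
  5: leaving resolve_slot with 20
  6: combined inputs 5 / 20
Execution walk:
  process_batch([1, 10, 5, 9, 10, 6, 6, 6]) -> 5  [called from main, line 34]
  resolve_slot([1, 10, 5, 9, 10, 6, 6, 6], 9) -> 0  [called from main, line 35]
  audit_lot(5, 5, 1) -> 5  [called from rank_cells, line 28]
  rank_cells(5, 0) -> 5  [called from main, line 37]
Log origins:
  1 — main, line 33
  2 — process_batch, line 2
  3 — process_batch, line 7
  4 — resolve_slot, line 11
  5 — resolve_slot, line 16
  6 — main, line 36
  7 — rank_cells, line 25
  8 — audit_lot, line 20
  9 — main, line 38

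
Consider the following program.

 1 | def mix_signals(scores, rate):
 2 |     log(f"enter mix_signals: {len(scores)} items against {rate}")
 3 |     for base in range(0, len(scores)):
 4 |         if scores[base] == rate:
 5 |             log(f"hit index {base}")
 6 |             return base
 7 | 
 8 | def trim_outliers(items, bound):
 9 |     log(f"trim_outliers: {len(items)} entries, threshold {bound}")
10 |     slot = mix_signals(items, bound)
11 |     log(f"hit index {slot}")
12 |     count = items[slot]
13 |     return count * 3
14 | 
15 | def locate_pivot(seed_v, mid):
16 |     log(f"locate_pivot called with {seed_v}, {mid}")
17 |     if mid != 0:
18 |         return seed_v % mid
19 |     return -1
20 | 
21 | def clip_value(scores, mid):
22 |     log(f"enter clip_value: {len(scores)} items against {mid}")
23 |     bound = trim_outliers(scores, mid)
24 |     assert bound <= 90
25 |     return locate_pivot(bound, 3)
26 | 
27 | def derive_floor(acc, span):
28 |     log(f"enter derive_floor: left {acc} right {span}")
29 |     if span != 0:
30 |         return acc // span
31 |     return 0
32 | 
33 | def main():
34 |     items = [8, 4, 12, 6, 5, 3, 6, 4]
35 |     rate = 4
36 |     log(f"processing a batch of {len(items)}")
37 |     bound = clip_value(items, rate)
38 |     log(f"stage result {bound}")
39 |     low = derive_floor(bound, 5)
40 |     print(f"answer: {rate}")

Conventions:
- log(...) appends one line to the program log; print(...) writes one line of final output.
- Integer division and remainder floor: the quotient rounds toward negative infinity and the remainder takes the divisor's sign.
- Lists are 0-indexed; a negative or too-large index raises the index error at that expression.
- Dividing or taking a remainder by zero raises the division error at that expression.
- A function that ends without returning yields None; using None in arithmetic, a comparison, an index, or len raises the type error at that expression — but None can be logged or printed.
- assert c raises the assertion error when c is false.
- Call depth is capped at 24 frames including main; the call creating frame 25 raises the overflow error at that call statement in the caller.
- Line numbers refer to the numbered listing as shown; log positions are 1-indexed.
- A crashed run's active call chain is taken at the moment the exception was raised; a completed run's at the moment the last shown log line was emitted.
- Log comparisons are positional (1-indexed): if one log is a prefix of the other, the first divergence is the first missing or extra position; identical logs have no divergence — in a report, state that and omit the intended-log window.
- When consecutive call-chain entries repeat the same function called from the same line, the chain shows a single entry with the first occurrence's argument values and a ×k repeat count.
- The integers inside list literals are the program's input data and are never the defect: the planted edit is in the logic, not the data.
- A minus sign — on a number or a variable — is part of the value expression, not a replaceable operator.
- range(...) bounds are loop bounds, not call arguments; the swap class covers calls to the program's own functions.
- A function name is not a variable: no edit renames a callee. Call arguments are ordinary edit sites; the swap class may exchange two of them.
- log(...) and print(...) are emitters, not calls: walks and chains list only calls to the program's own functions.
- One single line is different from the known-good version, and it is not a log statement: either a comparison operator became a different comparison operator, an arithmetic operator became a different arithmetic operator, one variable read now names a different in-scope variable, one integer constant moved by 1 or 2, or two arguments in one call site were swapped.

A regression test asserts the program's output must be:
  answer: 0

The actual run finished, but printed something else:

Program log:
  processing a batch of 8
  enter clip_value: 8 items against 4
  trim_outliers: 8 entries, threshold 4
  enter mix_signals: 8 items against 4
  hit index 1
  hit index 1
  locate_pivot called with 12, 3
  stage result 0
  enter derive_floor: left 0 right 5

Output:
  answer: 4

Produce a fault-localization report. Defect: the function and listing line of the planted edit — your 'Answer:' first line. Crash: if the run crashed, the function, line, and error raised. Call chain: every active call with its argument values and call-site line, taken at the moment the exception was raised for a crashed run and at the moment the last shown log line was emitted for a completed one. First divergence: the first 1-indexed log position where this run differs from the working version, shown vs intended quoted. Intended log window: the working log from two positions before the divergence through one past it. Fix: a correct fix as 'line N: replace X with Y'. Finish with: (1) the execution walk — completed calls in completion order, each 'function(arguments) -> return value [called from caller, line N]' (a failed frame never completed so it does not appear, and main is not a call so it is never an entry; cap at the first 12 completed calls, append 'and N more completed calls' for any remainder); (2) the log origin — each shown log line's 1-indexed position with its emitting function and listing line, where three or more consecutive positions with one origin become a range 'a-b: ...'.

Answer: the defect is in main at line 40.
The tell: No log line changed; the fault shows up purely in the output.
Call chain: main -> derive_floor(0, 5) (called at line 39).
First divergence: none (the log streams are identical).
Execution walk:
  mix_signals([8, 4, 12, 6, 5, 3, 6, 4], 4) -> 1  [called from trim_outliers, line 10]
  trim_outliers([8, 4, 12, 6, 5, 3, 6, 4], 4) -> 12  [called from clip_value, line 23]
  locate_pivot(12, 3) -> 0  [called from clip_value, line 25]
  clip_value([8, 4, 12, 6, 5, 3, 6, 4], 4) -> 0  [called from main, line 37]
  derive_floor(0, 5) -> 0  [called from main, line 39]
Log origins:
  1 — main, line 36
  2 — clip_value, line 22
  3 — trim_outliers, line 9
  4 — mix_signals, line 2
  5 — mix_signals, line 5
  6 — trim_outliers, line 11
  7 — locate_pivot, line 16
  8 — main, line 38
  9 — derive_floor, line 28
A correct fix: line 40: replace `rate` with `low`.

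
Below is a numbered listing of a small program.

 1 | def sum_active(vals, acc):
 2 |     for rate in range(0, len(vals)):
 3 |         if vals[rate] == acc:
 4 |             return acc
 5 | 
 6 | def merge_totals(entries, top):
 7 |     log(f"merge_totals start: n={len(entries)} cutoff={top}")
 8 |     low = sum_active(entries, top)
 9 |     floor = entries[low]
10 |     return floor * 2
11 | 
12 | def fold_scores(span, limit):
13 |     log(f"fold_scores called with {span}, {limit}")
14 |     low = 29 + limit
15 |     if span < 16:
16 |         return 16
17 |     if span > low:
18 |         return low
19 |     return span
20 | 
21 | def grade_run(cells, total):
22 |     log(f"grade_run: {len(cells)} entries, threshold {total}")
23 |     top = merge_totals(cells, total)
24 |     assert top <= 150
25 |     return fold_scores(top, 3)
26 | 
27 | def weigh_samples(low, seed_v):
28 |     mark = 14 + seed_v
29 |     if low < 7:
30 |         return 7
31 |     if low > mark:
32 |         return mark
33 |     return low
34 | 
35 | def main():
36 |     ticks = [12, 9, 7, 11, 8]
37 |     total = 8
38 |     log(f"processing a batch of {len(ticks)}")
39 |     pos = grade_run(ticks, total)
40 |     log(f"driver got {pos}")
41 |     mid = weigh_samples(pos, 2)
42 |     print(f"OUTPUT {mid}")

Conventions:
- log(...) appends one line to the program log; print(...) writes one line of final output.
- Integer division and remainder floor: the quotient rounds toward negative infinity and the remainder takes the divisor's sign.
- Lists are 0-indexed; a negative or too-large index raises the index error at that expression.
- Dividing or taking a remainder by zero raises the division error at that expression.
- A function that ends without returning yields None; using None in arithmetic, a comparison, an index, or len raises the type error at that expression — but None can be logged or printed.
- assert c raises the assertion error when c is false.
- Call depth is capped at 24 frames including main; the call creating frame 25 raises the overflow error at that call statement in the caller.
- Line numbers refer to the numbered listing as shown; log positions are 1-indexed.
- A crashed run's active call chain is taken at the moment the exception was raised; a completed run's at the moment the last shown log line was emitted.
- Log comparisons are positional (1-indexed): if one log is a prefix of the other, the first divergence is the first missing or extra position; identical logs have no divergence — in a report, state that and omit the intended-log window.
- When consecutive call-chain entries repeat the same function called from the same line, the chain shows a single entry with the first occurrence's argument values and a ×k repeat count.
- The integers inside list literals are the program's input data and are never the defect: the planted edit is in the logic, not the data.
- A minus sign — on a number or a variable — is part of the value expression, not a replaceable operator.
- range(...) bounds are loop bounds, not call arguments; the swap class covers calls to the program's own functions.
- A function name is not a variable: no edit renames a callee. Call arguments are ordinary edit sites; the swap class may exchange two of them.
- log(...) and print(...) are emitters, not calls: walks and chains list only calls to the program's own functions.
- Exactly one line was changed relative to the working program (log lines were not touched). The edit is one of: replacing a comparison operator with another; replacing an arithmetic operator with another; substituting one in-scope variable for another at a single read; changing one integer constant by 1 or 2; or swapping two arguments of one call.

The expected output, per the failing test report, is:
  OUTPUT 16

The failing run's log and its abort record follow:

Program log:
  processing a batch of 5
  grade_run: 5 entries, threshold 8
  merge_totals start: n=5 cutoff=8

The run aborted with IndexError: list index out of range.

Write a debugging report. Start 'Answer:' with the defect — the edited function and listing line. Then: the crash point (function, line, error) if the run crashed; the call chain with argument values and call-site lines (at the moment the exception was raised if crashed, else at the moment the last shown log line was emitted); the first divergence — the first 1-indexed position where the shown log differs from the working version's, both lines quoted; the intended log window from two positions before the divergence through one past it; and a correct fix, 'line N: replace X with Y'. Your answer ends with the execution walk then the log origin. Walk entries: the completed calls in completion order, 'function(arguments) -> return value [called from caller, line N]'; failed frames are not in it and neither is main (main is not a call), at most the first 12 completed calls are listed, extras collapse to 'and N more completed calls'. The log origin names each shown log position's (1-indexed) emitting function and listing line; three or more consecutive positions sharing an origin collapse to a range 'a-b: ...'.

Answer: the defect is in sum_active at line 4.
The tell: After 3 matching log lines the faulty run goes silent, while the working version continues with 'fold_scores called with 16, 3'.
Crash: merge_totals, line 9, IndexError.
Call chain: main -> grade_run([12, 9, 7, 11, 8], 8) (called at line 39) -> merge_totals([12, 9, 7, 11, 8], 8) (called at line 23).
First divergence: position 4 — after 3 matching lines the faulty run goes silent; intended next line 'fold_scores called with 16, 3'.
Intended log window:
  2: grade_run: 5 entries, threshold 8
  3: merge_totals start: n=5 cutoff=8
  4: fold_scores called with 16, 3
  5: driver got 16
Execution walk:
  sum_active([12, 9, 7, 11, 8], 8) -> 8  [called from merge_totals, line 8]
Origin of each log line:
  1 — main, line 38
  2 — grade_run, line 22
  3 — merge_totals, line 7
A correct fix: line 4: replace `acc` with `rate`.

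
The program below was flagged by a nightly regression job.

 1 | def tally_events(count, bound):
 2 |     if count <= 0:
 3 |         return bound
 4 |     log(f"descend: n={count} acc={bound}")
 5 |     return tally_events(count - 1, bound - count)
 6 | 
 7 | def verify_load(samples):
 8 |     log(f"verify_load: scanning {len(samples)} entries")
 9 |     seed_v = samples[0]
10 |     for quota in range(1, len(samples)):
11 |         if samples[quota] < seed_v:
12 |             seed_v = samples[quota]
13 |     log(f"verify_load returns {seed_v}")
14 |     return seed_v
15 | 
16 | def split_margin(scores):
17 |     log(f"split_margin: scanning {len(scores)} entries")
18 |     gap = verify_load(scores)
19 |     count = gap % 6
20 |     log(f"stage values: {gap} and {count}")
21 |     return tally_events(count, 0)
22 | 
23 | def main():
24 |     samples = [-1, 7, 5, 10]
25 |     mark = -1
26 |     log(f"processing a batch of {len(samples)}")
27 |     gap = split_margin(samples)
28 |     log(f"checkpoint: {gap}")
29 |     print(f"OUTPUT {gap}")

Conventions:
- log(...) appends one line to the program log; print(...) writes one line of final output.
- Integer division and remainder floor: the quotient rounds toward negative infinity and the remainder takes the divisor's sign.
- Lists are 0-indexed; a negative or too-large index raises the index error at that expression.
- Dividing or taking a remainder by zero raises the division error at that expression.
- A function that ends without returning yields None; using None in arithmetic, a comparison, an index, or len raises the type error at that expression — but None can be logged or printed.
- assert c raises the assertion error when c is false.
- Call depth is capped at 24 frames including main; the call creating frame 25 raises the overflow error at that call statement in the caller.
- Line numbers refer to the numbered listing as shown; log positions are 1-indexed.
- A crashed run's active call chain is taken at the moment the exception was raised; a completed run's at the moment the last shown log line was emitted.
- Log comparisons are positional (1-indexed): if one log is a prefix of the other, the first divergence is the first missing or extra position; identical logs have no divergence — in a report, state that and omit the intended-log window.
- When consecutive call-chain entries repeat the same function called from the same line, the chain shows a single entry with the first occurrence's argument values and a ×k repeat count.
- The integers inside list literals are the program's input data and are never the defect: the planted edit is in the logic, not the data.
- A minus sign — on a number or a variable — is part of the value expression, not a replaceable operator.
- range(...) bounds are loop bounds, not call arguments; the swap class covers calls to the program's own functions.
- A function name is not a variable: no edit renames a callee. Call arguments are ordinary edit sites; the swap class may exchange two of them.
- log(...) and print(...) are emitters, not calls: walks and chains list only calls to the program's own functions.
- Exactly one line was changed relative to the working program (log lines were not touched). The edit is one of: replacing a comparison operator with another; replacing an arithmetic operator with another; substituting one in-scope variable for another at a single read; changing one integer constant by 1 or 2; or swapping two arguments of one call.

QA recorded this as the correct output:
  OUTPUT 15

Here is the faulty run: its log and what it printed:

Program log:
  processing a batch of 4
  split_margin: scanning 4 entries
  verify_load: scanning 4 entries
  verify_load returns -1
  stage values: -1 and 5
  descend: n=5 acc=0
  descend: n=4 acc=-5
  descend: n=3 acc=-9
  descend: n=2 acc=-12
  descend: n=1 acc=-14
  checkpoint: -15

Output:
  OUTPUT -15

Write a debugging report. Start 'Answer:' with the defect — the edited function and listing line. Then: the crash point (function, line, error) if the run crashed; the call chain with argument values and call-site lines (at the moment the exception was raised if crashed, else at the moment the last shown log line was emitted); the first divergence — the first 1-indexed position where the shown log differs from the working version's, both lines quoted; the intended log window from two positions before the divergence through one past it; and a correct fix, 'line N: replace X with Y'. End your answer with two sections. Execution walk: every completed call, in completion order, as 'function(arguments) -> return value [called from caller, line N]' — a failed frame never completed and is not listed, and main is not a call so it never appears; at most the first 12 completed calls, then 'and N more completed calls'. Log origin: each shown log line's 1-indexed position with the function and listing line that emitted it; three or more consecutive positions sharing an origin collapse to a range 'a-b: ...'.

Answer: the defect is in tally_events at line 5.
Key observation: The log first diverges at position 7: the faulty run prints 'descend: n=4 acc=-5' where the working version prints 'descend: n=4 acc=5'.
Call chain: main.
First divergence: position 7 — the shown line 'descend: n=4 acc=-5' should read 'descend: n=4 acc=5'.
Intended log window:
  5: stage values: -1 and 5
  6: descend: n=5 acc=0
  7: descend: n=4 acc=5
  8: descend: n=3 acc=9
Execution walk:
  verify_load([-1, 7, 5, 10]) -> -1  [called from split_margin, line 18]
  tally_events(0, -15) -> -15  [called from tally_events, line 5]
  tally_events(1, -14) -> -15  [called from tally_events, line 5]
  tally_events(2, -12) -> -15  [called from tally_events, line 5]
  tally_events(3, -9) -> -15  [called from tally_events, line 5]
  tally_events(4, -5) -> -15  [called from tally_events, line 5]
  tally_events(5, 0) -> -15  [called from split_margin, line 21]
  split_margin([-1, 7, 5, 10]) -> -15  [called from main, line 27]
Log line origins:
  1: logged in main at line 26
  2: logged in split_margin at line 17
  3: logged in verify_load at line 8
  4: logged in verify_load at line 13
  5: logged in split_margin at line 20
  6-10: logged in tally_events at line 4
  11: logged in main at line 28
A correct fix: line 5: replace `bound - count` with `bound + count`.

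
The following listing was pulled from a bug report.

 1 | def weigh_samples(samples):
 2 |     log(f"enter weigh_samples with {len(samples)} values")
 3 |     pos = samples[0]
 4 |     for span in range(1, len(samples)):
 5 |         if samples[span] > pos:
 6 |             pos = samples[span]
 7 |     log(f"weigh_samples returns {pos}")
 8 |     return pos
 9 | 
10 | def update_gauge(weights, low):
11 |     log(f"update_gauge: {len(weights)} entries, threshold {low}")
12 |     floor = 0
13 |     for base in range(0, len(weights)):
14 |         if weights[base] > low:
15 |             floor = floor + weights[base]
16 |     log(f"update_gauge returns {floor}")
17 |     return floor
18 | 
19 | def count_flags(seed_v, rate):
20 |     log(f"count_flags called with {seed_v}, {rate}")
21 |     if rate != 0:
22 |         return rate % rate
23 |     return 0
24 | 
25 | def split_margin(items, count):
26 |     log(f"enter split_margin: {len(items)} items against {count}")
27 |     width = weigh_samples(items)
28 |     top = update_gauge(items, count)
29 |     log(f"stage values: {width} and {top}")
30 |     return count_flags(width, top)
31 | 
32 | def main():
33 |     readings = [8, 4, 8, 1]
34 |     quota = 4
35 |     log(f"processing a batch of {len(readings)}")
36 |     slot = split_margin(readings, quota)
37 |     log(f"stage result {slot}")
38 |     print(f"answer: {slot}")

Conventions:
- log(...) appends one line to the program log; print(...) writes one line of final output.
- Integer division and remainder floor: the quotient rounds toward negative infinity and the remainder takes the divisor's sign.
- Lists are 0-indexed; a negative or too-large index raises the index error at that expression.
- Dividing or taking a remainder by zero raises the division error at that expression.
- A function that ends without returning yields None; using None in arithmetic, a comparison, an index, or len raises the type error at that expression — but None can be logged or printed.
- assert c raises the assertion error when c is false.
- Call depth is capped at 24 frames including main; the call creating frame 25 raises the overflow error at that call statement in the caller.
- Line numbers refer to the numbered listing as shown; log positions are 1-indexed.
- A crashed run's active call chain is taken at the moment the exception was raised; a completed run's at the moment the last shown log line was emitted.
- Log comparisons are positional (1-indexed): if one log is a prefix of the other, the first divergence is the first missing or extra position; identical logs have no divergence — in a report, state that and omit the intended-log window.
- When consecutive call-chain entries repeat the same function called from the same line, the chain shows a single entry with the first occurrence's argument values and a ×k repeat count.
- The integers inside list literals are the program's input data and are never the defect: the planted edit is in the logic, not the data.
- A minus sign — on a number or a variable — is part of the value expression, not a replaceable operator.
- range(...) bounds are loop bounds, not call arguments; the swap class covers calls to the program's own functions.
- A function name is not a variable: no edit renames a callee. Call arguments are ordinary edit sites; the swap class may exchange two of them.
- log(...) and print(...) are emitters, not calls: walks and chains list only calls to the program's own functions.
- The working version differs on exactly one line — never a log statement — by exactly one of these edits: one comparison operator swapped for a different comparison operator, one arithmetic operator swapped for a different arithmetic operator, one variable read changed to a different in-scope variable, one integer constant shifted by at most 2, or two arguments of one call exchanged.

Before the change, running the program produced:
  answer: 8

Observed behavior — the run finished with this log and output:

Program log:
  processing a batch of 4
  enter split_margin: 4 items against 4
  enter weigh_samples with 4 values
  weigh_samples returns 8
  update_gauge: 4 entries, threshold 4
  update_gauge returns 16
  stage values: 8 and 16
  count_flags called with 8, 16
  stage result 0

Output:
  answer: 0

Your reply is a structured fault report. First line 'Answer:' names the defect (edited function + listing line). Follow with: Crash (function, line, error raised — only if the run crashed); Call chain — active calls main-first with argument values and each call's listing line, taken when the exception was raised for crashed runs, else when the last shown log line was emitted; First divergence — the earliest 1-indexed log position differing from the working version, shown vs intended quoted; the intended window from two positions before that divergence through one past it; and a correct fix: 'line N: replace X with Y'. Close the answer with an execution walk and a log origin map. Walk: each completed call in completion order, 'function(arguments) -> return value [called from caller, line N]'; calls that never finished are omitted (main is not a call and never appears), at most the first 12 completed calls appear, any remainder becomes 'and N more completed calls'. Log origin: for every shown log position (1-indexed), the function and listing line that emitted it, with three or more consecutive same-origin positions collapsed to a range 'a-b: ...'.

Answer: the defect is in count_flags at line 22.
Key fact: Everything matches until log position 9, which reads 'stage result 0' in place of 'stage result 8'.
Call chain: main.
First divergence: position 9 — shown 'stage result 0', intended 'stage result 8'.
Intended log window:
  7: stage values: 8 and 16
  8: count_flags called with 8, 16
  9: stage result 8
Execution walk:
  weigh_samples([8, 4, 8, 1]) -> 8  [called from split_margin, line 27]
  update_gauge([8, 4, 8, 1], 4) -> 16  [called from split_margin, line 28]
  count_flags(8, 16) -> 0  [called from split_margin, line 30]
  split_margin([8, 4, 8, 1], 4) -> 0  [called from main, line 36]
Log line origins:
  1: emitted by main (line 35)
  2: emitted by split_margin (line 26)
  3: emitted by weigh_samples (line 2)
  4: emitted by weigh_samples (line 7)
  5: emitted by update_gauge (line 11)
  6: emitted by update_gauge (line 16)
  7: emitted by split_margin (line 29)
  8: emitted by count_flags (line 20)
  9: emitted by main (line 37)
A correct fix: line 22: replace `rate % rate` with `seed_v % rate`.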